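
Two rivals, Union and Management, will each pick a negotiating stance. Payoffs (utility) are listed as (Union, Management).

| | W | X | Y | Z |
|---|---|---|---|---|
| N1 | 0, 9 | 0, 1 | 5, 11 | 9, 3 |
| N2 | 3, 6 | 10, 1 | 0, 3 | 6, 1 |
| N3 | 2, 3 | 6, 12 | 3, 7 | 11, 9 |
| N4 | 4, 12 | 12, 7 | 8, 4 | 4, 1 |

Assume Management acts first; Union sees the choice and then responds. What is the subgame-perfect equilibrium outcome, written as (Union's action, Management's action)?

Union best-responds to each possible Management move:
- W: Union compares 0, 3, 2, 4 and picks N4; Management would get 12.
- X: Union compares 0, 10, 6, 12 and picks N4; Management would get 7.
- Y: Union compares 5, 0, 3, 8 and picks N4; Management would get 4.
- Z: Union compares 9, 6, 11, 4 and picks N3; Management would get 9.
Among 12, 7, 4, 9, the best is 12 at W. Subgame-perfect outcome: (N4, W) with payoffs (4, 12).

(N4, W)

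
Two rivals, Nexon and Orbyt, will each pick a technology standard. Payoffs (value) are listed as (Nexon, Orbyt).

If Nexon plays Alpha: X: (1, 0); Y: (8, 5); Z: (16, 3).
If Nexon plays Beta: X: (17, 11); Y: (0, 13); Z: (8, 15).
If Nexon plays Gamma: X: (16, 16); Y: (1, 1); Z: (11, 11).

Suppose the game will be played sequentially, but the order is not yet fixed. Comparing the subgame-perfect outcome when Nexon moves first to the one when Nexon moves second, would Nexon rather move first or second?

second

If Nexon leads: Orbyt's best replies are Alpha→Y, Beta→Z, Gamma→X; Nexon's induced payoffs 8, 8, 16; outcome (Gamma, X), payoffs (16, 16).
If Orbyt leads: Nexon's best replies are X→Beta, Y→Alpha, Z→Alpha; Orbyt's induced payoffs 11, 5, 3; outcome (Beta, X), payoffs (17, 11).
Nexon gets 16 moving first and 17 moving second, so Nexon prefers to move second.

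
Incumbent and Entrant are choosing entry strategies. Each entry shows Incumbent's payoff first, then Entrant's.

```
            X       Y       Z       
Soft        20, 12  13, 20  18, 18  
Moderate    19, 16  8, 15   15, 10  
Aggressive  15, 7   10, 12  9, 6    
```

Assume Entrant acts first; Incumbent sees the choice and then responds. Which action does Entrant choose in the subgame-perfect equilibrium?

Y

Work backward from Incumbent's decision.
- X → Incumbent plays Soft (best of 20, 19, 15); Entrant gets 12.
- Y → Incumbent plays Soft (best of 13, 8, 10); Entrant gets 20.
- Z → Incumbent plays Soft (best of 18, 15, 9); Entrant gets 18.
Maximizing over 12, 20, 18, Entrant chooses Y. Subgame-perfect outcome: (Soft, Y) with payoffs (13, 20).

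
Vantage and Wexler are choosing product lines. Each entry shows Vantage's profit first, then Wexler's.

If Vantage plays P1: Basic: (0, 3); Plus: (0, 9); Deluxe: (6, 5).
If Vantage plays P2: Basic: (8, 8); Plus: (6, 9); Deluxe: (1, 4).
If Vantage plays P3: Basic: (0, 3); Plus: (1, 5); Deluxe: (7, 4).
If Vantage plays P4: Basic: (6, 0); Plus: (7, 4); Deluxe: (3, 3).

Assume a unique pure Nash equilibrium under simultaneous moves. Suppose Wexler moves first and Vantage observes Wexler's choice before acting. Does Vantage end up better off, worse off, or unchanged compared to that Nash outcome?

better off

Work backward from Vantage's decision.
- Basic → Vantage plays P2 (best of 0, 8, 0, 6); Wexler gets 8.
- Plus → Vantage plays P4 (best of 0, 6, 1, 7); Wexler gets 4.
- Deluxe → Vantage plays P3 (best of 6, 1, 7, 3); Wexler gets 4.
Maximizing over 8, 4, 4, Wexler chooses Basic. Subgame-perfect outcome: (P2, Basic) with payoffs (8, 8).
Now find the simultaneous Nash equilibrium.
Vantage's best replies: Basic→P2; Plus→P4; Deluxe→P3.
Wexler's best replies: P1→Plus; P2→Plus; P3→Plus; P4→Plus.
The unique mutual best reply is (P4, Plus), giving (7, 4).
Vantage earns 8 sequentially versus 7 at the Nash outcome: better off.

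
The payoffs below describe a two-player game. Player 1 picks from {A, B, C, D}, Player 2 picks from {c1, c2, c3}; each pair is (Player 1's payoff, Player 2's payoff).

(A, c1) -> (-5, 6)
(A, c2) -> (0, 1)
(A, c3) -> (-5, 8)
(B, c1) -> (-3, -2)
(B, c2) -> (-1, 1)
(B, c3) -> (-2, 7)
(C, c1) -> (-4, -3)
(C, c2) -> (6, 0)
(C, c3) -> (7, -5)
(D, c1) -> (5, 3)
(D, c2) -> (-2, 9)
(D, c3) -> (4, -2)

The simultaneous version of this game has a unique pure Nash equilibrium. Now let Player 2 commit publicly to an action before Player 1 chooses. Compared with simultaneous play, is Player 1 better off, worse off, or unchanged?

Work backward from Player 1's decision.
- c1: BR = D, leader payoff 3.
- c2: BR = C, leader payoff 0.
- c3: BR = C, leader payoff -5.
Player 2's induced payoffs are 3, 0, -5, so Player 2 commits to c1. Subgame-perfect outcome: (D, c1) with payoffs (5, 3).
For the simultaneous game, intersect best replies.
Player 1's best replies: c1→D; c2→C; c3→C.
Player 2's best replies: A→c3; B→c3; C→c2; D→c2.
The unique mutual best reply is (C, c2), giving (6, 0).
Player 1 earns 5 sequentially versus 6 at the Nash outcome: worse off.

worse off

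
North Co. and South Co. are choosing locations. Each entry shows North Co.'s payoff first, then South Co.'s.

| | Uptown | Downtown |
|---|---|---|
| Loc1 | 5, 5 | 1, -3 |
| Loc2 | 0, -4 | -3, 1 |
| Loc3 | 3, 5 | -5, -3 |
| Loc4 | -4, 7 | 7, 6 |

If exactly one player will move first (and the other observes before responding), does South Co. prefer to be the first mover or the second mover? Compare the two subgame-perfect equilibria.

If North Co. leads: South Co.'s best replies are Loc1→Uptown, Loc2→Downtown, Loc3→Uptown, Loc4→Uptown; North Co.'s induced payoffs 5, -3, 3, -4; outcome (Loc1, Uptown), payoffs (5, 5).
If South Co. leads: North Co.'s best replies are Uptown→Loc1, Downtown→Loc4; South Co.'s induced payoffs 5, 6; outcome (Loc4, Downtown), payoffs (7, 6).
South Co. gets 6 moving first and 5 moving second, so South Co. prefers to move first.

first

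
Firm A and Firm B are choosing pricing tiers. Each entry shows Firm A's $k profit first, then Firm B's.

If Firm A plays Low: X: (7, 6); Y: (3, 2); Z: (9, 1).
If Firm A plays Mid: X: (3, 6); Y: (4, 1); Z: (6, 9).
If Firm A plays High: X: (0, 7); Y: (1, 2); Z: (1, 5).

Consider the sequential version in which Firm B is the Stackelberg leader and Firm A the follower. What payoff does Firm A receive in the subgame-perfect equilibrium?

7

Backward induction with Firm B moving first.
- X → Firm A plays Low (best of 7, 3, 0); Firm B gets 6.
- Y → Firm A plays Mid (best of 3, 4, 1); Firm B gets 1.
- Z → Firm A plays Low (best of 9, 6, 1); Firm B gets 1.
Maximizing over 6, 1, 1, Firm B chooses X. Subgame-perfect outcome: (Low, X) with payoffs (7, 6).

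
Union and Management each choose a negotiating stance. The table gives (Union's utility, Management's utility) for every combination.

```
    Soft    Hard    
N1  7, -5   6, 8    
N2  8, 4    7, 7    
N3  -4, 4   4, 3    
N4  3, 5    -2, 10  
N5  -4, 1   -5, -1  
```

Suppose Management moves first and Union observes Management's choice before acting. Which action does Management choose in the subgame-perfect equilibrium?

Work backward from Union's decision.
- Soft → Union plays N2 (best of 7, 8, -4, 3, -4); Management gets 4.
- Hard → Union plays N2 (best of 6, 7, 4, -2, -5); Management gets 7.
Management's induced payoffs are 4, 7, so Management commits to Hard. Subgame-perfect outcome: (N2, Hard) with payoffs (7, 7).

Hard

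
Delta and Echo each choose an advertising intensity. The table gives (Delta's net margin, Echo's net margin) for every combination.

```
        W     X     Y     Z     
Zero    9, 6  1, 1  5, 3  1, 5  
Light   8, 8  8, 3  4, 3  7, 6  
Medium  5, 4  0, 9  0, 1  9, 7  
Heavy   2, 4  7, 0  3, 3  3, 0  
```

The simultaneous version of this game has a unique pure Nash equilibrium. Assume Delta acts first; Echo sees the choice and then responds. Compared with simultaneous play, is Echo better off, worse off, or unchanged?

unchanged

Solve by backward induction (Delta leads).
- Zero: BR = W, leader payoff 9.
- Light: BR = W, leader payoff 8.
- Medium: BR = X, leader payoff 0.
- Heavy: BR = W, leader payoff 2.
Maximizing over 9, 8, 0, 2, Delta chooses Zero. Subgame-perfect outcome: (Zero, W) with payoffs (9, 6).
Now find the simultaneous Nash equilibrium.
Delta's best replies: W→Zero; X→Light; Y→Zero; Z→Medium.
Echo's best replies: Zero→W; Light→W; Medium→X; Heavy→W.
Only (Zero, W) has each player best-responding; Nash payoffs (9, 6).
Echo earns 6 sequentially versus 6 at the Nash outcome: unchanged.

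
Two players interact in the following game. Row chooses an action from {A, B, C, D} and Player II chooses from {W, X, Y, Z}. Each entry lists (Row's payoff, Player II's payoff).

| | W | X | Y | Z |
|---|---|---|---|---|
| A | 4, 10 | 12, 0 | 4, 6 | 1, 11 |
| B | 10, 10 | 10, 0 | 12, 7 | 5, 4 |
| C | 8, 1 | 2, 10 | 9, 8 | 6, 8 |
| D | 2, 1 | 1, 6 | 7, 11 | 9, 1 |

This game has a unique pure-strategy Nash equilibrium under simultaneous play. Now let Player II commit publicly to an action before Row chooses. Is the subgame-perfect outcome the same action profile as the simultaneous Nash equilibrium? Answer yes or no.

yes

Solve by backward induction (Player II leads).
- W: BR = B, leader payoff 10.
- X: BR = A, leader payoff 0.
- Y: BR = B, leader payoff 7.
- Z: BR = D, leader payoff 1.
Maximizing over 10, 0, 7, 1, Player II chooses W. Subgame-perfect outcome: (B, W) with payoffs (10, 10).
Under simultaneous play:
Row's best replies: W→B; X→A; Y→B; Z→D.
Player II's best replies: A→Z; B→W; C→X; D→Y.
Only (B, W) has each player best-responding; Nash payoffs (10, 10).
Sequential outcome (B, W) coincides with the Nash profile (B, W).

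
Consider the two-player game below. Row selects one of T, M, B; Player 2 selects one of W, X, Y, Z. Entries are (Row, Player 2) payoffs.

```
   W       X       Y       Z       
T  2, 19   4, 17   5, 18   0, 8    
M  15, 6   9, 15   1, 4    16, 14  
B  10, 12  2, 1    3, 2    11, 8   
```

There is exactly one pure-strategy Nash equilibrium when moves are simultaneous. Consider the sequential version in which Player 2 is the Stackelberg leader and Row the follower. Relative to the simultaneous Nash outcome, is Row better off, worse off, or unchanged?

Solve by backward induction (Player 2 leads).
- W → Row plays M (best of 2, 15, 10); Player 2 gets 6.
- X → Row plays M (best of 4, 9, 2); Player 2 gets 15.
- Y → Row plays T (best of 5, 1, 3); Player 2 gets 18.
- Z → Row plays M (best of 0, 16, 11); Player 2 gets 14.
Among 6, 15, 18, 14, the best is 18 at Y. Subgame-perfect outcome: (T, Y) with payoffs (5, 18).
Under simultaneous play:
Row's best replies: W→M; X→M; Y→T; Z→M.
Player 2's best replies: T→W; M→X; B→W.
Only (M, X) has each player best-responding; Nash payoffs (9, 15).
Row earns 5 sequentially versus 9 at the Nash outcome: worse off.

worse off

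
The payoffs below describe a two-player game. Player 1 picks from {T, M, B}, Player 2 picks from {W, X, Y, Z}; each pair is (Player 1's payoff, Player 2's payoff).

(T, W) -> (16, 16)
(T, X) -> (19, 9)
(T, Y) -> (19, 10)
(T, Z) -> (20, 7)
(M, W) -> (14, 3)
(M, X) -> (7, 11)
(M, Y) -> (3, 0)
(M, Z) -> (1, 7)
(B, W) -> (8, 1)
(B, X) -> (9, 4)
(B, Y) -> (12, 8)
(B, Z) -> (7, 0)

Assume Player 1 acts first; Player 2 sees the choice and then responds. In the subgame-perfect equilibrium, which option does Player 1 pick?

T

Backward induction with Player 1 moving first.
- T: Player 2 compares 16, 9, 10, 7 and picks W; Player 1 would get 16.
- M: Player 2 compares 3, 11, 0, 7 and picks X; Player 1 would get 7.
- B: Player 2 compares 1, 4, 8, 0 and picks Y; Player 1 would get 12.
Player 1's induced payoffs are 16, 7, 12, so Player 1 commits to T. Subgame-perfect outcome: (T, W) with payoffs (16, 16).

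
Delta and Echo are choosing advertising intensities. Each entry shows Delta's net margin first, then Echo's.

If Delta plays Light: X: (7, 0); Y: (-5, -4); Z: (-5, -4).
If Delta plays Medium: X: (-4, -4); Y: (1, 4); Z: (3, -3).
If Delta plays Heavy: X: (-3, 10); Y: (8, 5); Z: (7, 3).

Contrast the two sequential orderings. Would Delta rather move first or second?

second

If Delta leads: Echo's best replies are Light→X, Medium→Y, Heavy→X; Delta's induced payoffs 7, 1, -3; outcome (Light, X), payoffs (7, 0).
If Echo leads: Delta's best replies are X→Light, Y→Heavy, Z→Heavy; Echo's induced payoffs 0, 5, 3; outcome (Heavy, Y), payoffs (8, 5).
Delta gets 7 moving first and 8 moving second, so Delta prefers to move second.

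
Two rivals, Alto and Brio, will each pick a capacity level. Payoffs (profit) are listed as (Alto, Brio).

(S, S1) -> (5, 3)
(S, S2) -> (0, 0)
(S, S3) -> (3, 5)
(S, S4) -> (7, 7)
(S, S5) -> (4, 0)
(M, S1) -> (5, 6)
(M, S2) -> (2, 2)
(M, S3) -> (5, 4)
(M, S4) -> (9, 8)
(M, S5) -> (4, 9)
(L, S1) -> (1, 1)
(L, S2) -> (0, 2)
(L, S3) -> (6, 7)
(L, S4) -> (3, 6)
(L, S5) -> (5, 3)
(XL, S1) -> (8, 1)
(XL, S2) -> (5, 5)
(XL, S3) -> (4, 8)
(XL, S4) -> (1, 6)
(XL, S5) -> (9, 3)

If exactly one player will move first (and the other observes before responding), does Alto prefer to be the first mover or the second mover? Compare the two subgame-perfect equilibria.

If Alto leads: Brio's best replies are S→S4, M→S5, L→S3, XL→S3; Alto's induced payoffs 7, 4, 6, 4; outcome (S, S4), payoffs (7, 7).
If Brio leads: Alto's best replies are S1→XL, S2→XL, S3→L, S4→M, S5→XL; Brio's induced payoffs 1, 5, 7, 8, 3; outcome (M, S4), payoffs (9, 8).
Alto gets 7 moving first and 9 moving second, so Alto prefers to move second.

second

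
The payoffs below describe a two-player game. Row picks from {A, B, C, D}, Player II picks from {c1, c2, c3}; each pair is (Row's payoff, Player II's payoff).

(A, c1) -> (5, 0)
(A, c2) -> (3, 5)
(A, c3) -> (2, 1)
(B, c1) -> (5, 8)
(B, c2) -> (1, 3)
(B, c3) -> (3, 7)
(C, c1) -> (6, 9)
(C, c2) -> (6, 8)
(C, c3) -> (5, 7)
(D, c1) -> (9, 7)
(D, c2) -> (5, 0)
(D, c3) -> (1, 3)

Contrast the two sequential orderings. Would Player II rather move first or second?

first

If Row leads: Player II's best replies are A→c2, B→c1, C→c1, D→c1; Row's induced payoffs 3, 5, 6, 9; outcome (D, c1), payoffs (9, 7).
If Player II leads: Row's best replies are c1→D, c2→C, c3→C; Player II's induced payoffs 7, 8, 7; outcome (C, c2), payoffs (6, 8).
Player II gets 8 moving first and 7 moving second, so Player II prefers to move first.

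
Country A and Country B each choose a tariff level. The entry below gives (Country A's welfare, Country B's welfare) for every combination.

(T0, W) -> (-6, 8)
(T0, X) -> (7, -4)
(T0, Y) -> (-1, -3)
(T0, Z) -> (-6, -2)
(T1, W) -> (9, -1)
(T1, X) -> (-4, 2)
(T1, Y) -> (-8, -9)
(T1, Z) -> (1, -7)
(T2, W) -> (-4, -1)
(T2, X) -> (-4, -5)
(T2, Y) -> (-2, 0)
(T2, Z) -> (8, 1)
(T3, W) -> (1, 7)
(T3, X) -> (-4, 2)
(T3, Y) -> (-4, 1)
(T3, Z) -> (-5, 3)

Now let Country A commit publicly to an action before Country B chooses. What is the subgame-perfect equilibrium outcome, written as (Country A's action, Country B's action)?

(T2, Z)

Country B best-responds to each possible Country A move:
- T0: Country B compares 8, -4, -3, -2 and picks W; Country A would get -6.
- T1: Country B compares -1, 2, -9, -7 and picks X; Country A would get -4.
- T2: Country B compares -1, -5, 0, 1 and picks Z; Country A would get 8.
- T3: Country B compares 7, 2, 1, 3 and picks W; Country A would get 1.
Country A's induced payoffs are -6, -4, 8, 1, so Country A commits to T2. Subgame-perfect outcome: (T2, Z) with payoffs (8, 1).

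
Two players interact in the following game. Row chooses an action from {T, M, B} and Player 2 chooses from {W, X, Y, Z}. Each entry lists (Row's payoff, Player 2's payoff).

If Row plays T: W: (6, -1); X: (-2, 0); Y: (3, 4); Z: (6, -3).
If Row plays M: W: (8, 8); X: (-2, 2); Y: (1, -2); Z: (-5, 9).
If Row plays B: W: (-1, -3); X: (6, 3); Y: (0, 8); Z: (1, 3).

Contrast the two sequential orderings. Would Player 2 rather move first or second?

If Row leads: Player 2's best replies are T→Y, M→Z, B→Y; Row's induced payoffs 3, -5, 0; outcome (T, Y), payoffs (3, 4).
If Player 2 leads: Row's best replies are W→M, X→B, Y→T, Z→T; Player 2's induced payoffs 8, 3, 4, -3; outcome (M, W), payoffs (8, 8).
Player 2 gets 8 moving first and 4 moving second, so Player 2 prefers to move first.

first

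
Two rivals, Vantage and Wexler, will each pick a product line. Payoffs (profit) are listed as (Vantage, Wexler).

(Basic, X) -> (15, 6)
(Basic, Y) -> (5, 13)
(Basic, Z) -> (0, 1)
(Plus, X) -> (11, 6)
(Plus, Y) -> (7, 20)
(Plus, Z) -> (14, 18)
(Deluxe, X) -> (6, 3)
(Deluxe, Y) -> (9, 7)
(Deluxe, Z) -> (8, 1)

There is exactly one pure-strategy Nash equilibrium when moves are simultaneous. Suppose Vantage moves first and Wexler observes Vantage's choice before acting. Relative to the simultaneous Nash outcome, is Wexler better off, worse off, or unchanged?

unchanged

Work backward from Wexler's decision.
- Basic: BR = Y, leader payoff 5.
- Plus: BR = Y, leader payoff 7.
- Deluxe: BR = Y, leader payoff 9.
Maximizing over 5, 7, 9, Vantage chooses Deluxe. Subgame-perfect outcome: (Deluxe, Y) with payoffs (9, 7).
Under simultaneous play:
Vantage's best replies: X→Basic; Y→Deluxe; Z→Plus.
Wexler's best replies: Basic→Y; Plus→Y; Deluxe→Y.
The unique mutual best reply is (Deluxe, Y), giving (9, 7).
Wexler earns 7 sequentially versus 7 at the Nash outcome: unchanged.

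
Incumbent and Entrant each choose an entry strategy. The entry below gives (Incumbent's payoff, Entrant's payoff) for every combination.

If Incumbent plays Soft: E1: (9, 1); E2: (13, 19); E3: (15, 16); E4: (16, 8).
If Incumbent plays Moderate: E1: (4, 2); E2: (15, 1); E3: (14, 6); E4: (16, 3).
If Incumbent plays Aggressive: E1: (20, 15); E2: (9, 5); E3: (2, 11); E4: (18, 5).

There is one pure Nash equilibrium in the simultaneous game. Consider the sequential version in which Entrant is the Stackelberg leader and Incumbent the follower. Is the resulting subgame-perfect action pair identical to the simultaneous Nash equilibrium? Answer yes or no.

no

Incumbent best-responds to each possible Entrant move:
- E1 → Incumbent plays Aggressive (best of 9, 4, 20); Entrant gets 15.
- E2 → Incumbent plays Moderate (best of 13, 15, 9); Entrant gets 1.
- E3 → Incumbent plays Soft (best of 15, 14, 2); Entrant gets 16.
- E4 → Incumbent plays Aggressive (best of 16, 16, 18); Entrant gets 5.
Among 15, 1, 16, 5, the best is 16 at E3. Subgame-perfect outcome: (Soft, E3) with payoffs (15, 16).
Now find the simultaneous Nash equilibrium.
Incumbent's best replies: E1→Aggressive; E2→Moderate; E3→Soft; E4→Aggressive.
Entrant's best replies: Soft→E2; Moderate→E3; Aggressive→E1.
Only (Aggressive, E1) has each player best-responding; Nash payoffs (20, 15).
Sequential outcome (Soft, E3) differs from the Nash profile (Aggressive, E1).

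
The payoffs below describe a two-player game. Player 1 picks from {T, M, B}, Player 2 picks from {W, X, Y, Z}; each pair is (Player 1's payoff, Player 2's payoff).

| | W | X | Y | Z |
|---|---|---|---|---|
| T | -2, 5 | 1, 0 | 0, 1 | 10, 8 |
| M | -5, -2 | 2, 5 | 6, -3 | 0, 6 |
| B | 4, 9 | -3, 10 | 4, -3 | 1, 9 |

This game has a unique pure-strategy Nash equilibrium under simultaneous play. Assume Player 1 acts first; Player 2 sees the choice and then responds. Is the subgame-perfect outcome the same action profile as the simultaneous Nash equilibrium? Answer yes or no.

Solve by backward induction (Player 1 leads).
- T: Player 2 compares 5, 0, 1, 8 and picks Z; Player 1 would get 10.
- M: Player 2 compares -2, 5, -3, 6 and picks Z; Player 1 would get 0.
- B: Player 2 compares 9, 10, -3, 9 and picks X; Player 1 would get -3.
Player 1's induced payoffs are 10, 0, -3, so Player 1 commits to T. Subgame-perfect outcome: (T, Z) with payoffs (10, 8).
Now find the simultaneous Nash equilibrium.
Player 1's best replies: W→B; X→M; Y→M; Z→T.
Player 2's best replies: T→Z; M→Z; B→X.
Only (T, Z) has each player best-responding; Nash payoffs (10, 8).
Sequential outcome (T, Z) coincides with the Nash profile (T, Z).

yes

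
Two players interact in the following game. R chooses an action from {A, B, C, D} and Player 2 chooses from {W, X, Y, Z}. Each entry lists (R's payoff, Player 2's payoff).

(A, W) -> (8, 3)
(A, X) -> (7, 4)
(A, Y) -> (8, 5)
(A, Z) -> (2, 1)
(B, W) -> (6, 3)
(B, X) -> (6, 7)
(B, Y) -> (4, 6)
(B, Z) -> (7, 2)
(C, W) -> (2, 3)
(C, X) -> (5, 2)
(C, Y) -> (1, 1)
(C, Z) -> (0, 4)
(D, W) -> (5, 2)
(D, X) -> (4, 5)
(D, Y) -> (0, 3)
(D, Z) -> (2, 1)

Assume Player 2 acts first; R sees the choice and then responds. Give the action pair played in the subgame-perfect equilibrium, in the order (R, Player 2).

(A, Y)

Work backward from R's decision.
- W: R compares 8, 6, 2, 5 and picks A; Player 2 would get 3.
- X: R compares 7, 6, 5, 4 and picks A; Player 2 would get 4.
- Y: R compares 8, 4, 1, 0 and picks A; Player 2 would get 5.
- Z: R compares 2, 7, 0, 2 and picks B; Player 2 would get 2.
Player 2's induced payoffs are 3, 4, 5, 2, so Player 2 commits to Y. Subgame-perfect outcome: (A, Y) with payoffs (8, 5).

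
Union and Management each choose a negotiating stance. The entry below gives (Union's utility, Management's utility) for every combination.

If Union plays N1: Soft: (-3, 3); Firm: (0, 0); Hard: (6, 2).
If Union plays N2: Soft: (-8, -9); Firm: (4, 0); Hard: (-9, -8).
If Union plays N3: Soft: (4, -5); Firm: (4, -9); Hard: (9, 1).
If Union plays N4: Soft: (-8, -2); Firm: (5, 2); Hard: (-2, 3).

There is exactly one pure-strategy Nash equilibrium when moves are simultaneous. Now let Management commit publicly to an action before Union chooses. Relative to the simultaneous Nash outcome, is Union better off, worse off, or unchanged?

worse off

Solve by backward induction (Management leads).
- Soft → Union plays N3 (best of -3, -8, 4, -8); Management gets -5.
- Firm → Union plays N4 (best of 0, 4, 4, 5); Management gets 2.
- Hard → Union plays N3 (best of 6, -9, 9, -2); Management gets 1.
Management's induced payoffs are -5, 2, 1, so Management commits to Firm. Subgame-perfect outcome: (N4, Firm) with payoffs (5, 2).
Under simultaneous play:
Union's best replies: Soft→N3; Firm→N4; Hard→N3.
Management's best replies: N1→Soft; N2→Firm; N3→Hard; N4→Hard.
The unique mutual best reply is (N3, Hard), giving (9, 1).
Union earns 5 sequentially versus 9 at the Nash outcome: worse off.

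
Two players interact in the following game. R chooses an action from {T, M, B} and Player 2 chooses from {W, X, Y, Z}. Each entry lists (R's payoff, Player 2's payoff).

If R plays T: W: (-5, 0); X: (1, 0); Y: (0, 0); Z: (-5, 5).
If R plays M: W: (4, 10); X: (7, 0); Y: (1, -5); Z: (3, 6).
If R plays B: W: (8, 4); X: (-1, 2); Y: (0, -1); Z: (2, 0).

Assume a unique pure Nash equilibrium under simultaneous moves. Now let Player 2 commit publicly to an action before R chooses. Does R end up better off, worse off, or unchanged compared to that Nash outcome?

Backward induction with Player 2 moving first.
- W → R plays B (best of -5, 4, 8); Player 2 gets 4.
- X → R plays M (best of 1, 7, -1); Player 2 gets 0.
- Y → R plays M (best of 0, 1, 0); Player 2 gets -5.
- Z → R plays M (best of -5, 3, 2); Player 2 gets 6.
Maximizing over 4, 0, -5, 6, Player 2 chooses Z. Subgame-perfect outcome: (M, Z) with payoffs (3, 6).
Under simultaneous play:
R's best replies: W→B; X→M; Y→M; Z→M.
Player 2's best replies: T→Z; M→W; B→W.
The unique mutual best reply is (B, W), giving (8, 4).
R earns 3 sequentially versus 8 at the Nash outcome: worse off.

worse off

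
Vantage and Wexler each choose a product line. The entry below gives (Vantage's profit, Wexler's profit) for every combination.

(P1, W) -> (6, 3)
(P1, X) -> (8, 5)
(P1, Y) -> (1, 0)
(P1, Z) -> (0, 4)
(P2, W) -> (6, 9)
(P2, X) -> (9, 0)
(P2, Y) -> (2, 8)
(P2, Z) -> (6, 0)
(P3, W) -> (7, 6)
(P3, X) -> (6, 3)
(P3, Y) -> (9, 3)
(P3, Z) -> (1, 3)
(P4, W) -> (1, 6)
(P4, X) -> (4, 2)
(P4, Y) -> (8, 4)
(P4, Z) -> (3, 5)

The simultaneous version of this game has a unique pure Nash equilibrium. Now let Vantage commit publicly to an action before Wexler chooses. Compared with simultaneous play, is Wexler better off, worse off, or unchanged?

worse off

Solve by backward induction (Vantage leads).
- P1 → Wexler plays X (best of 3, 5, 0, 4); Vantage gets 8.
- P2 → Wexler plays W (best of 9, 0, 8, 0); Vantage gets 6.
- P3 → Wexler plays W (best of 6, 3, 3, 3); Vantage gets 7.
- P4 → Wexler plays W (best of 6, 2, 4, 5); Vantage gets 1.
Maximizing over 8, 6, 7, 1, Vantage chooses P1. Subgame-perfect outcome: (P1, X) with payoffs (8, 5).
Now find the simultaneous Nash equilibrium.
Vantage's best replies: W→P3; X→P2; Y→P3; Z→P2.
Wexler's best replies: P1→X; P2→W; P3→W; P4→W.
Only (P3, W) has each player best-responding; Nash payoffs (7, 6).
Wexler earns 5 sequentially versus 6 at the Nash outcome: worse off.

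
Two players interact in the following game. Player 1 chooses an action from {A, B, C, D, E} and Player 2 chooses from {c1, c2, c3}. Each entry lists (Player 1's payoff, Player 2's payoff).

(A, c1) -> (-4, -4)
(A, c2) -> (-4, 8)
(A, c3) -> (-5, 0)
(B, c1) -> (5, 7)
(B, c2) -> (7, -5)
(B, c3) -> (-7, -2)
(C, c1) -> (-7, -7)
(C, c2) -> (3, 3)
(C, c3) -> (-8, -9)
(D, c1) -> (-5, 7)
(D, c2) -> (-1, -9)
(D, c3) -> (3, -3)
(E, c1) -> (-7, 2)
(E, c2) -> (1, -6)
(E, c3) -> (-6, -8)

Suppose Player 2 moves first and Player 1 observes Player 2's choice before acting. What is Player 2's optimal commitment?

c1

Work backward from Player 1's decision.
- c1 → Player 1 plays B (best of -4, 5, -7, -5, -7); Player 2 gets 7.
- c2 → Player 1 plays B (best of -4, 7, 3, -1, 1); Player 2 gets -5.
- c3 → Player 1 plays D (best of -5, -7, -8, 3, -6); Player 2 gets -3.
Player 2's induced payoffs are 7, -5, -3, so Player 2 commits to c1. Subgame-perfect outcome: (B, c1) with payoffs (5, 7).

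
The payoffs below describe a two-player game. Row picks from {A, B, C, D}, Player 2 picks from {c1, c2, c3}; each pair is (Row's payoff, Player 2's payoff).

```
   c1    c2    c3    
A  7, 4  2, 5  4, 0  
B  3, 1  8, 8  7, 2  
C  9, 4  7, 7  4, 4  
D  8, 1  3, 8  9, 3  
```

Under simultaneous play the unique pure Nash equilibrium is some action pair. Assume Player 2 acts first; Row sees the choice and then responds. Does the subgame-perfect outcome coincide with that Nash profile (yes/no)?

Solve by backward induction (Player 2 leads).
- c1: Row compares 7, 3, 9, 8 and picks C; Player 2 would get 4.
- c2: Row compares 2, 8, 7, 3 and picks B; Player 2 would get 8.
- c3: Row compares 4, 7, 4, 9 and picks D; Player 2 would get 3.
Player 2's induced payoffs are 4, 8, 3, so Player 2 commits to c2. Subgame-perfect outcome: (B, c2) with payoffs (8, 8).
Under simultaneous play:
Row's best replies: c1→C; c2→B; c3→D.
Player 2's best replies: A→c2; B→c2; C→c2; D→c2.
The unique mutual best reply is (B, c2), giving (8, 8).
Sequential outcome (B, c2) coincides with the Nash profile (B, c2).

yes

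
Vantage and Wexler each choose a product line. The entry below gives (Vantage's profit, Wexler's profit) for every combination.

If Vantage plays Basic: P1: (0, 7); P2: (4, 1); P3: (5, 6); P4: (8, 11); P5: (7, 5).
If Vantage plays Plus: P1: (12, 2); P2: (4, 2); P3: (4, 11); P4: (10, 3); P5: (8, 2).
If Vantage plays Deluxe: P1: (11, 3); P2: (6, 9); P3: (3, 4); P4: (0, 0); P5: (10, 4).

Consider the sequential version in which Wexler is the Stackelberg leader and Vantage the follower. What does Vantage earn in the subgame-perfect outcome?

Vantage best-responds to each possible Wexler move:
- P1: Vantage compares 0, 12, 11 and picks Plus; Wexler would get 2.
- P2: Vantage compares 4, 4, 6 and picks Deluxe; Wexler would get 9.
- P3: Vantage compares 5, 4, 3 and picks Basic; Wexler would get 6.
- P4: Vantage compares 8, 10, 0 and picks Plus; Wexler would get 3.
- P5: Vantage compares 7, 8, 10 and picks Deluxe; Wexler would get 4.
Wexler's induced payoffs are 2, 9, 6, 3, 4, so Wexler commits to P2. Subgame-perfect outcome: (Deluxe, P2) with payoffs (6, 9).

6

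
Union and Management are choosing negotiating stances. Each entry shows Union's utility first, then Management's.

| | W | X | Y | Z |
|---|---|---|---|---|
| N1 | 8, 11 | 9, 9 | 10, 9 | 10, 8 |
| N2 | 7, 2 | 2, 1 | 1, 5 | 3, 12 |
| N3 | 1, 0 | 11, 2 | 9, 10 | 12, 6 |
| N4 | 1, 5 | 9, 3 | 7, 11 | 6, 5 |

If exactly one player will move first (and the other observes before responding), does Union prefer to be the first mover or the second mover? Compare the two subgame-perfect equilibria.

first

If Union leads: Management's best replies are N1→W, N2→Z, N3→Y, N4→Y; Union's induced payoffs 8, 3, 9, 7; outcome (N3, Y), payoffs (9, 10).
If Management leads: Union's best replies are W→N1, X→N3, Y→N1, Z→N3; Management's induced payoffs 11, 2, 9, 6; outcome (N1, W), payoffs (8, 11).
Union gets 9 moving first and 8 moving second, so Union prefers to move first.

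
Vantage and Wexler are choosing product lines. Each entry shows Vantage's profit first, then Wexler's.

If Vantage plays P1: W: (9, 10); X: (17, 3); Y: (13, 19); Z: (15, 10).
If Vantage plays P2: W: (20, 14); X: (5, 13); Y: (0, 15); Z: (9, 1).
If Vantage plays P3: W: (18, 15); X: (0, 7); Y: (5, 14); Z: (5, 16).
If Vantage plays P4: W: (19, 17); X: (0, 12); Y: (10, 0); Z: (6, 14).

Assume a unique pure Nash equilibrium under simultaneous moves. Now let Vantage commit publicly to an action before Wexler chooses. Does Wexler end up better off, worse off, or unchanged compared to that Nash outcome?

worse off

Backward induction with Vantage moving first.
- P1: BR = Y, leader payoff 13.
- P2: BR = Y, leader payoff 0.
- P3: BR = Z, leader payoff 5.
- P4: BR = W, leader payoff 19.
Maximizing over 13, 0, 5, 19, Vantage chooses P4. Subgame-perfect outcome: (P4, W) with payoffs (19, 17).
Under simultaneous play:
Vantage's best replies: W→P2; X→P1; Y→P1; Z→P1.
Wexler's best replies: P1→Y; P2→Y; P3→Z; P4→W.
The unique mutual best reply is (P1, Y), giving (13, 19).
Wexler earns 17 sequentially versus 19 at the Nash outcome: worse off.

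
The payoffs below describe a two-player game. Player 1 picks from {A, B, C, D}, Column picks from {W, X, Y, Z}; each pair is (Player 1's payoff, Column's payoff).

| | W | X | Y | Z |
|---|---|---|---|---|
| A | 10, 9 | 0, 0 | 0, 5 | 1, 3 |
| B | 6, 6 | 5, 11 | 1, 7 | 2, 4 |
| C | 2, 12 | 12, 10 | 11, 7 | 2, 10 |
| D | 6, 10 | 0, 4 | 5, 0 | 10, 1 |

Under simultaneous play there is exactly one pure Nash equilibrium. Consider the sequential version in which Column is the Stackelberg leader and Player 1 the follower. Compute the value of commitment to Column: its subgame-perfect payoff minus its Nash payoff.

1

Player 1 best-responds to each possible Column move:
- W: BR = A, leader payoff 9.
- X: BR = C, leader payoff 10.
- Y: BR = C, leader payoff 7.
- Z: BR = D, leader payoff 1.
Maximizing over 9, 10, 7, 1, Column chooses X. Subgame-perfect outcome: (C, X) with payoffs (12, 10).
Now find the simultaneous Nash equilibrium.
Player 1's best replies: W→A; X→C; Y→C; Z→D.
Column's best replies: A→W; B→X; C→W; D→W.
Only (A, W) has each player best-responding; Nash payoffs (10, 9).
Column's commitment gain: 10 − 9 = 1.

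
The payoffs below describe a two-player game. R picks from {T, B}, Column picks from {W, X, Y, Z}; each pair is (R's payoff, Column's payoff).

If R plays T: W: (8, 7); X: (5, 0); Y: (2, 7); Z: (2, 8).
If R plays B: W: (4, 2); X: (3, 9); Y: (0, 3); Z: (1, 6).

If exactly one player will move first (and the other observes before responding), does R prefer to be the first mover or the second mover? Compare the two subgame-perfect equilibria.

first

If R leads: Column's best replies are T→Z, B→X; R's induced payoffs 2, 3; outcome (B, X), payoffs (3, 9).
If Column leads: R's best replies are W→T, X→T, Y→T, Z→T; Column's induced payoffs 7, 0, 7, 8; outcome (T, Z), payoffs (2, 8).
R gets 3 moving first and 2 moving second, so R prefers to move first.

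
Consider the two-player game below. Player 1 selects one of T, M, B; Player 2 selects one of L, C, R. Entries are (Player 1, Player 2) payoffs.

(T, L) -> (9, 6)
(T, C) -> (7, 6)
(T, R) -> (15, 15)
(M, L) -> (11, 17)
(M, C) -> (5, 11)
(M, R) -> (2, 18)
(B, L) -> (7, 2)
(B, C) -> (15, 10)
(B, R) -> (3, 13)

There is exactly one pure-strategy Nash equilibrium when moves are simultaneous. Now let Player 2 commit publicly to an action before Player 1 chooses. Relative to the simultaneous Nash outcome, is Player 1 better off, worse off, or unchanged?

Player 1 best-responds to each possible Player 2 move:
- L: Player 1 compares 9, 11, 7 and picks M; Player 2 would get 17.
- C: Player 1 compares 7, 5, 15 and picks B; Player 2 would get 10.
- R: Player 1 compares 15, 2, 3 and picks T; Player 2 would get 15.
Player 2's induced payoffs are 17, 10, 15, so Player 2 commits to L. Subgame-perfect outcome: (M, L) with payoffs (11, 17).
Now find the simultaneous Nash equilibrium.
Player 1's best replies: L→M; C→B; R→T.
Player 2's best replies: T→R; M→R; B→R.
Only (T, R) has each player best-responding; Nash payoffs (15, 15).
Player 1 earns 11 sequentially versus 15 at the Nash outcome: worse off.

worse off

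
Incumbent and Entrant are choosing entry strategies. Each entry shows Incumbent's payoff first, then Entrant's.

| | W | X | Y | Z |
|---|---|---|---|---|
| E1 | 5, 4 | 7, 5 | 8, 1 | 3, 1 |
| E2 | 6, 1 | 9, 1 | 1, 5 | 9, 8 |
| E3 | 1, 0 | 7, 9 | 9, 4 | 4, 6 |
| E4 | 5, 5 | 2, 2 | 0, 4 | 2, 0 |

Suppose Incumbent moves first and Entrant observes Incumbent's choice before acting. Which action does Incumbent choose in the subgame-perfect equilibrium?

E2

Backward induction with Incumbent moving first.
- E1: BR = X, leader payoff 7.
- E2: BR = Z, leader payoff 9.
- E3: BR = X, leader payoff 7.
- E4: BR = W, leader payoff 5.
Maximizing over 7, 9, 7, 5, Incumbent chooses E2. Subgame-perfect outcome: (E2, Z) with payoffs (9, 8).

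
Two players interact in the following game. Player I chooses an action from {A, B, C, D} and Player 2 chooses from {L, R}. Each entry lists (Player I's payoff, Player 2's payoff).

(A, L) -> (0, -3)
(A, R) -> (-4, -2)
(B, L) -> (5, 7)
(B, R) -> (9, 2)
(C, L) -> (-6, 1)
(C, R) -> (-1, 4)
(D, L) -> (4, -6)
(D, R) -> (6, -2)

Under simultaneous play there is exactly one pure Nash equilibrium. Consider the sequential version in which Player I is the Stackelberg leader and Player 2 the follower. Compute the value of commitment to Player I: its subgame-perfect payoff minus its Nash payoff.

Work backward from Player 2's decision.
- A: BR = R, leader payoff -4.
- B: BR = L, leader payoff 5.
- C: BR = R, leader payoff -1.
- D: BR = R, leader payoff 6.
Among -4, 5, -1, 6, the best is 6 at D. Subgame-perfect outcome: (D, R) with payoffs (6, -2).
Under simultaneous play:
Player I's best replies: L→B; R→B.
Player 2's best replies: A→R; B→L; C→R; D→R.
Only (B, L) has each player best-responding; Nash payoffs (5, 7).
Player I's commitment gain: 6 − 5 = 1.

1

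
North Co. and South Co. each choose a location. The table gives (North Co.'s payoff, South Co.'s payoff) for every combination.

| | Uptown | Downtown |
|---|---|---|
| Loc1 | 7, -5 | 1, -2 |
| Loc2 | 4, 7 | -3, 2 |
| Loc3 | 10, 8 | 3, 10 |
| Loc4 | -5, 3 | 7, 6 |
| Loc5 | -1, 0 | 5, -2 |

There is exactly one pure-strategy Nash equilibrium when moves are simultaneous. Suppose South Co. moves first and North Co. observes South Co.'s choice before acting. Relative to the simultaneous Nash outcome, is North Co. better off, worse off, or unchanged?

North Co. best-responds to each possible South Co. move:
- Uptown: North Co. compares 7, 4, 10, -5, -1 and picks Loc3; South Co. would get 8.
- Downtown: North Co. compares 1, -3, 3, 7, 5 and picks Loc4; South Co. would get 6.
Maximizing over 8, 6, South Co. chooses Uptown. Subgame-perfect outcome: (Loc3, Uptown) with payoffs (10, 8).
For the simultaneous game, intersect best replies.
North Co.'s best replies: Uptown→Loc3; Downtown→Loc4.
South Co.'s best replies: Loc1→Downtown; Loc2→Uptown; Loc3→Downtown; Loc4→Downtown; Loc5→Uptown.
The unique mutual best reply is (Loc4, Downtown), giving (7, 6).
North Co. earns 10 sequentially versus 7 at the Nash outcome: better off.

better off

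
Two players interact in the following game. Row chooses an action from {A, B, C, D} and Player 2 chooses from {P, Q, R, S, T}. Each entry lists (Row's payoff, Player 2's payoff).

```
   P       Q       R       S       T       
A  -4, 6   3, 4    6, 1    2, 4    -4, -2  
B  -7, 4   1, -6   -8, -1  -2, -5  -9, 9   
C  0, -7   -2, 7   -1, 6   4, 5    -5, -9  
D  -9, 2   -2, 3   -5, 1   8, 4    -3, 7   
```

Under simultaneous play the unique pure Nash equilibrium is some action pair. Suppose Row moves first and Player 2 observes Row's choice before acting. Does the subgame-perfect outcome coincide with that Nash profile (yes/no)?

no

Solve by backward induction (Row leads).
- A: Player 2 compares 6, 4, 1, 4, -2 and picks P; Row would get -4.
- B: Player 2 compares 4, -6, -1, -5, 9 and picks T; Row would get -9.
- C: Player 2 compares -7, 7, 6, 5, -9 and picks Q; Row would get -2.
- D: Player 2 compares 2, 3, 1, 4, 7 and picks T; Row would get -3.
Among -4, -9, -2, -3, the best is -2 at C. Subgame-perfect outcome: (C, Q) with payoffs (-2, 7).
Under simultaneous play:
Row's best replies: P→C; Q→A; R→A; S→D; T→D.
Player 2's best replies: A→P; B→T; C→Q; D→T.
Only (D, T) has each player best-responding; Nash payoffs (-3, 7).
Sequential outcome (C, Q) differs from the Nash profile (D, T).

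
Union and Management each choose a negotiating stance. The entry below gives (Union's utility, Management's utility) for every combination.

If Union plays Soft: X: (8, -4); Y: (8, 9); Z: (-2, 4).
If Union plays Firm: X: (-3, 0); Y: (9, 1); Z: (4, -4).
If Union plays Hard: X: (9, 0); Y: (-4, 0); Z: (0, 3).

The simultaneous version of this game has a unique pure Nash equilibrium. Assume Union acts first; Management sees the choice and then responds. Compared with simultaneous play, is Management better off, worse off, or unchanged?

unchanged

Solve by backward induction (Union leads).
- Soft: BR = Y, leader payoff 8.
- Firm: BR = Y, leader payoff 9.
- Hard: BR = Z, leader payoff 0.
Maximizing over 8, 9, 0, Union chooses Firm. Subgame-perfect outcome: (Firm, Y) with payoffs (9, 1).
Under simultaneous play:
Union's best replies: X→Hard; Y→Firm; Z→Firm.
Management's best replies: Soft→Y; Firm→Y; Hard→Z.
Only (Firm, Y) has each player best-responding; Nash payoffs (9, 1).
Management earns 1 sequentially versus 1 at the Nash outcome: unchanged.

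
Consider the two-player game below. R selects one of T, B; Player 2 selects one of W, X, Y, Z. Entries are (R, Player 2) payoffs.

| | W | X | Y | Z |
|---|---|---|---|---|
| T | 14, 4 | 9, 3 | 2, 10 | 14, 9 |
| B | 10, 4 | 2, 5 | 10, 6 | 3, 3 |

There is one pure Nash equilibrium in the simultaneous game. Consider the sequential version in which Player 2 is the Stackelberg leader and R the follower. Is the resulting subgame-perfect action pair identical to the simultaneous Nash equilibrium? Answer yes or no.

no

Work backward from R's decision.
- W → R plays T (best of 14, 10); Player 2 gets 4.
- X → R plays T (best of 9, 2); Player 2 gets 3.
- Y → R plays B (best of 2, 10); Player 2 gets 6.
- Z → R plays T (best of 14, 3); Player 2 gets 9.
Maximizing over 4, 3, 6, 9, Player 2 chooses Z. Subgame-perfect outcome: (T, Z) with payoffs (14, 9).
Under simultaneous play:
R's best replies: W→T; X→T; Y→B; Z→T.
Player 2's best replies: T→Y; B→Y.
The unique mutual best reply is (B, Y), giving (10, 6).
Sequential outcome (T, Z) differs from the Nash profile (B, Y).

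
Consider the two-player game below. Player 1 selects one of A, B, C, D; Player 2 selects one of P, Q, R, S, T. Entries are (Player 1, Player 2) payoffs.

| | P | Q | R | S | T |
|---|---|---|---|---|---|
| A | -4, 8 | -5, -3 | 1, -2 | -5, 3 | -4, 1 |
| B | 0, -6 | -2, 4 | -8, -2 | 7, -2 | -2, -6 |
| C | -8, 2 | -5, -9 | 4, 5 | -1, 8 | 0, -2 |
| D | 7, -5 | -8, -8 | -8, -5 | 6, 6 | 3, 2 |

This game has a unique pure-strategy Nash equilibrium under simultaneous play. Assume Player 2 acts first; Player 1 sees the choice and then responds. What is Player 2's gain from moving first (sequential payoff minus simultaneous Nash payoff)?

1

Work backward from Player 1's decision.
- P: Player 1 compares -4, 0, -8, 7 and picks D; Player 2 would get -5.
- Q: Player 1 compares -5, -2, -5, -8 and picks B; Player 2 would get 4.
- R: Player 1 compares 1, -8, 4, -8 and picks C; Player 2 would get 5.
- S: Player 1 compares -5, 7, -1, 6 and picks B; Player 2 would get -2.
- T: Player 1 compares -4, -2, 0, 3 and picks D; Player 2 would get 2.
Maximizing over -5, 4, 5, -2, 2, Player 2 chooses R. Subgame-perfect outcome: (C, R) with payoffs (4, 5).
Now find the simultaneous Nash equilibrium.
Player 1's best replies: P→D; Q→B; R→C; S→B; T→D.
Player 2's best replies: A→P; B→Q; C→S; D→S.
The unique mutual best reply is (B, Q), giving (-2, 4).
Player 2's commitment gain: 5 − 4 = 1.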